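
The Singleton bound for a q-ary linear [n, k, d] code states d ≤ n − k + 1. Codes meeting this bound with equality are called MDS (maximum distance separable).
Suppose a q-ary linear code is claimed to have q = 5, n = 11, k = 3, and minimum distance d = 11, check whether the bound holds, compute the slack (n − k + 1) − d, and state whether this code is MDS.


Singleton RHS = n − k + 1 = 9, slack = -2, bound violated (no such code; not MDS).

Singleton bound: d ≤ n − k + 1.
Here n = 11, k = 3, so n − k + 1 = 9.
Given d = 11, check d ≤ 9: NO.
Slack = (n − k + 1) − d = -2.
The slack is negative: d = 11 exceeds n − k + 1 = 9 by 2, so the Singleton bound is violated and no linear [11, 3, 11]_5 code can exist. In particular it is not MDS (MDS requires d = n − k + 1 exactly).
Description: the claimed parameters are [11, 3, 11]_5; such a code would be impossible (violates the Singleton bound).


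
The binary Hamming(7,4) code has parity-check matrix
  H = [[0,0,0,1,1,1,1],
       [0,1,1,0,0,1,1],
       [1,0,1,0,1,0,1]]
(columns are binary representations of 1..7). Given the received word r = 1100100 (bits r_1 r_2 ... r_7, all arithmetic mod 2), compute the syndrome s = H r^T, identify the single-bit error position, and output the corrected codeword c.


s = (1, 1, 0)^T, error position = 6, corrected codeword c = 1100110

Compute s = H r^T mod 2 one row at a time:
  s_1 = 0 + 1 + 0 + 0 = 1 ≡ 1 (mod 2).
  s_2 = 1 + 0 + 0 + 0 = 1 ≡ 1 (mod 2).
  s_3 = 1 + 0 + 1 + 0 = 2 ≡ 0 (mod 2).
s = (1, 1, 0)^T — this equals column 6 of H (binary 110), so error is at position 6.
Correct: flip bit 6 of r = 1100100 to get c = 1100110.


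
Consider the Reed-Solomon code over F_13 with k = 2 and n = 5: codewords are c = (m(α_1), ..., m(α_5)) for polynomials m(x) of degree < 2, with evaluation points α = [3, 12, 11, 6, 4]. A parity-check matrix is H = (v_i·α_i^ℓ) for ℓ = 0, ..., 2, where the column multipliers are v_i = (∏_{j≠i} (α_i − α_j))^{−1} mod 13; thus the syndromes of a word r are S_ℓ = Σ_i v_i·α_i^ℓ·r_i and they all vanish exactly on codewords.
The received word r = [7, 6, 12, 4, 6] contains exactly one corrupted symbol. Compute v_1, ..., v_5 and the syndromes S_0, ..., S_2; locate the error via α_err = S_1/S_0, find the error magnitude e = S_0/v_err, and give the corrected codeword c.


S = (7, 6, 7), error at position 2, error magnitude e = 8, c = [7, 11, 12, 4, 6].

Step 1: column multipliers v_i = (∏_{j≠i}(α_i − α_j))^{−1} mod 13.
  i = 1 (α = 3): (3−12)(3−11)(3−6)(3−4) = (−9)·(−8)·(−3)·(−1) = 216 ≡ 8, so v_1 = 8^{−1} = 5 (mod 13).
  i = 2 (α = 12): (12−3)(12−11)(12−6)(12−4) = 9·1·6·8 = 432 ≡ 3, so v_2 = 3^{−1} = 9 (mod 13).
  i = 3 (α = 11): (11−3)(11−12)(11−6)(11−4) = 8·(−1)·5·7 = −280 ≡ 6, so v_3 = 6^{−1} = 11 (mod 13).
  i = 4 (α = 6): (6−3)(6−12)(6−11)(6−4) = 3·(−6)·(−5)·2 = 180 ≡ 11, so v_4 = 11^{−1} = 6 (mod 13).
  i = 5 (α = 4): (4−3)(4−12)(4−11)(4−6) = 1·(−8)·(−7)·(−2) = −112 ≡ 5, so v_5 = 5^{−1} = 8 (mod 13).
  v = [5, 9, 11, 6, 8].
Step 2: syndromes of r = [7, 6, 12, 4, 6] (all sums mod 13).
  S_0 = Σ v_i r_i = 5·7 + 9·6 + 11·12 + 6·4 + 8·6 = 293 ≡ 7.
  S_1 = Σ v_i α_i r_i = 5·3·7 + 9·12·6 + 11·11·12 + 6·6·4 + 8·4·6 = 2541 ≡ 6.
  α_i^2 mod 13 = [9, 1, 4, 10, 3].
  S_2 = Σ v_i α_i^2 r_i = 5·9·7 + 9·1·6 + 11·4·12 + 6·10·4 + 8·3·6 = 1281 ≡ 7.
  S = (7, 6, 7) ≠ 0, so r is not a codeword (an error is present).
Step 3: locate the error. For a single error e at position i, S_ℓ = v_i·e·α_i^ℓ, so α_err = S_1/S_0.
  S_0^{−1} = 7^{−1} = 2 (mod 13), so α_err = 6·2 = 12 ≡ 12 = α_2. Error position i = 2.
  Consistency check: S_2/S_1 = 7·11 = 77 ≡ 12 = α_err ✓ (single-error assumption holds).
Step 4: error magnitude e = S_0/v_2 = S_0·∏_{j≠2}(α_2 − α_j) = 7·3 = 21 ≡ 8 (mod 13).
Step 5: correct position 2: c_2 = r_2 − e = 6 − 8 ≡ 11 (mod 13). Hence c = [7, 11, 12, 4, 6].
  Check: interpolating c through the α_i gives m(x) = 10 + 12·x (degree < 2) with m(α_i) = c_i for every i, so c is indeed a codeword.


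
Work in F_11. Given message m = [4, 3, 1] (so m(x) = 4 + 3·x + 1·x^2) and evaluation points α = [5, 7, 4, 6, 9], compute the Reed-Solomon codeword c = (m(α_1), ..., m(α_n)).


c = [0, 8, 10, 3, 2]

Message polynomial: m(x) = 4 + 3·x + 1·x^2 (mod 11).
For each evaluation point α_i, compute m(α_i) mod 11:
  α_1 = 5: Horner steps 1 → 8 → 0, so m(5) = 0.
  α_2 = 7: Horner steps 1 → 10 → 8, so m(7) = 8.
  α_3 = 4: Horner steps 1 → 7 → 10, so m(4) = 10.
  α_4 = 6: Horner steps 1 → 9 → 3, so m(6) = 3.
  α_5 = 9: Horner steps 1 → 1 → 2, so m(9) = 2.
Codeword c = [0, 8, 10, 3, 2] ∈ F_11^5.


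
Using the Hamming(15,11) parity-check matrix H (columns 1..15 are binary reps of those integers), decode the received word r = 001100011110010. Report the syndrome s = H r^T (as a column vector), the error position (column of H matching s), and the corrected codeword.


s = (1, 0, 0, 1)^T, error position = 9, corrected codeword c = 001100010110010

Compute s = H r^T mod 2 one row at a time:
  s_1 = 1 + 1 + 1 + 1 + 0 + 0 + 1 + 0 = 5 ≡ 1 (mod 2).
  s_2 = 1 + 0 + 0 + 0 + 0 + 0 + 1 + 0 = 2 ≡ 0 (mod 2).
  s_3 = 0 + 1 + 0 + 0 + 1 + 1 + 1 + 0 = 4 ≡ 0 (mod 2).
  s_4 = 0 + 1 + 0 + 0 + 1 + 1 + 0 + 0 = 3 ≡ 1 (mod 2).
s = (1, 0, 0, 1)^T — this equals column 9 of H (binary 1001), so error is at position 9.
Correct: flip bit 9 of r = 001100011110010 to get c = 001100010110010.


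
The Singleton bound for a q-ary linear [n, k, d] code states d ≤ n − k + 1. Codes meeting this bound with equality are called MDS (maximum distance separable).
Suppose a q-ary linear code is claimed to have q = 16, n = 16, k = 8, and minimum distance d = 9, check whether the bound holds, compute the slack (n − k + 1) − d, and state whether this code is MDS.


Singleton RHS = n − k + 1 = 9, slack = 0, bound satisfied, MDS.

Singleton bound: d ≤ n − k + 1.
Here n = 16, k = 8, so n − k + 1 = 9.
Given d = 9, check d ≤ 9: YES.
Slack = (n − k + 1) − d = 0.
The code is MDS (slack = 0).
Description: the claimed parameters are [16, 8, 9]_16; such a code would be MDS (meets Singleton bound).


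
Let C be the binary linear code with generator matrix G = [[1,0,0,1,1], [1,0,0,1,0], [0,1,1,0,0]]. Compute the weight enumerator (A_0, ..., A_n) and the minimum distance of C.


Weight distribution: A_0 = 1, A_1 = 1, A_2 = 2, A_3 = 2, A_4 = 1, A_5 = 1. Minimum distance d = 1.

Enumerate all 2^3 = 8 messages m ∈ F_2^3.
For each, compute codeword c = mG in F_2^5, then tally its weight.
  m = 000 → c = 00000, weight = 0.
  m = 100 → c = 10011, weight = 3.
  m = 010 → c = 10010, weight = 2.
  m = 110 → c = 00001, weight = 1.
  m = 001 → c = 01100, weight = 2.
  m = 101 → c = 11111, weight = 5.
  m = 011 → c = 11110, weight = 4.
  m = 111 → c = 01101, weight = 3.
Tally weights:
  weight 0: 1 codewords.
  weight 1: 1 codewords.
  weight 2: 2 codewords.
  weight 3: 2 codewords.
  weight 4: 1 codewords.
  weight 5: 1 codewords.
Minimum distance d = smallest w > 0 with A_w > 0 = 1.
Sanity: Σ A_w = 8 = 2^3 = 8 ✓.


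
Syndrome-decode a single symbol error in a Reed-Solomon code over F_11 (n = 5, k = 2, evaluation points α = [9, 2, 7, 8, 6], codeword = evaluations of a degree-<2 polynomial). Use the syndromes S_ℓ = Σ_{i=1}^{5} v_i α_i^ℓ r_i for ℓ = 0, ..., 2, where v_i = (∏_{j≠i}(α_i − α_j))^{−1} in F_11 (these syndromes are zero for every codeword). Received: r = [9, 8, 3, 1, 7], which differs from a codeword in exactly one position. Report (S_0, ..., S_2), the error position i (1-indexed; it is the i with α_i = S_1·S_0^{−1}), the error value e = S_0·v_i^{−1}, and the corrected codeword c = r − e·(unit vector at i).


S = (1, 7, 5), error at position 3, error magnitude e = 10, c = [9, 8, 4, 1, 7].

Step 1: column multipliers v_i = (∏_{j≠i}(α_i − α_j))^{−1} mod 11.
  i = 1 (α = 9): (9−2)(9−7)(9−8)(9−6) = 7·2·1·3 = 42 ≡ 9, so v_1 = 9^{−1} = 5 (mod 11).
  i = 2 (α = 2): (2−9)(2−7)(2−8)(2−6) = (−7)·(−5)·(−6)·(−4) = 840 ≡ 4, so v_2 = 4^{−1} = 3 (mod 11).
  i = 3 (α = 7): (7−9)(7−2)(7−8)(7−6) = (−2)·5·(−1)·1 = 10 ≡ 10, so v_3 = 10^{−1} = 10 (mod 11).
  i = 4 (α = 8): (8−9)(8−2)(8−7)(8−6) = (−1)·6·1·2 = −12 ≡ 10, so v_4 = 10^{−1} = 10 (mod 11).
  i = 5 (α = 6): (6−9)(6−2)(6−7)(6−8) = (−3)·4·(−1)·(−2) = −24 ≡ 9, so v_5 = 9^{−1} = 5 (mod 11).
  v = [5, 3, 10, 10, 5].
Step 2: syndromes of r = [9, 8, 3, 1, 7] (all sums mod 11).
  S_0 = Σ v_i r_i = 5·9 + 3·8 + 10·3 + 10·1 + 5·7 = 144 ≡ 1.
  S_1 = Σ v_i α_i r_i = 5·9·9 + 3·2·8 + 10·7·3 + 10·8·1 + 5·6·7 = 953 ≡ 7.
  α_i^2 mod 11 = [4, 4, 5, 9, 3].
  S_2 = Σ v_i α_i^2 r_i = 5·4·9 + 3·4·8 + 10·5·3 + 10·9·1 + 5·3·7 = 621 ≡ 5.
  S = (1, 7, 5) ≠ 0, so r is not a codeword (an error is present).
Step 3: locate the error. For a single error e at position i, S_ℓ = v_i·e·α_i^ℓ, so α_err = S_1/S_0.
  S_0^{−1} = 1^{−1} = 1 (mod 11), so α_err = 7·1 = 7 ≡ 7 = α_3. Error position i = 3.
  Consistency check: S_2/S_1 = 5·8 = 40 ≡ 7 = α_err ✓ (single-error assumption holds).
Step 4: error magnitude e = S_0/v_3 = S_0·∏_{j≠3}(α_3 − α_j) = 1·10 = 10 ≡ 10 (mod 11).
Step 5: correct position 3: c_3 = r_3 − e = 3 − 10 ≡ 4 (mod 11). Hence c = [9, 8, 4, 1, 7].
  Check: interpolating c through the α_i gives m(x) = 3 + 8·x (degree < 2) with m(α_i) = c_i for every i, so c is indeed a codeword.


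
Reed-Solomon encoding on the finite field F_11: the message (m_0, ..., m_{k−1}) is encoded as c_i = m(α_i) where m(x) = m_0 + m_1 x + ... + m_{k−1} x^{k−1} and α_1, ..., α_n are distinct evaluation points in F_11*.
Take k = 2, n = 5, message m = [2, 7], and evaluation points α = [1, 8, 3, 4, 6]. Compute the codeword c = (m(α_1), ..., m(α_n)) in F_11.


c = [9, 3, 1, 8, 0]

Message polynomial: m(x) = 2 + 7·x (mod 11).
For each evaluation point α_i, compute m(α_i) mod 11:
  α_1 = 1: Horner steps 7 → 9, so m(1) = 9.
  α_2 = 8: Horner steps 7 → 3, so m(8) = 3.
  α_3 = 3: Horner steps 7 → 1, so m(3) = 1.
  α_4 = 4: Horner steps 7 → 8, so m(4) = 8.
  α_5 = 6: Horner steps 7 → 0, so m(6) = 0.
Codeword c = [9, 3, 1, 8, 0] ∈ F_11^5.


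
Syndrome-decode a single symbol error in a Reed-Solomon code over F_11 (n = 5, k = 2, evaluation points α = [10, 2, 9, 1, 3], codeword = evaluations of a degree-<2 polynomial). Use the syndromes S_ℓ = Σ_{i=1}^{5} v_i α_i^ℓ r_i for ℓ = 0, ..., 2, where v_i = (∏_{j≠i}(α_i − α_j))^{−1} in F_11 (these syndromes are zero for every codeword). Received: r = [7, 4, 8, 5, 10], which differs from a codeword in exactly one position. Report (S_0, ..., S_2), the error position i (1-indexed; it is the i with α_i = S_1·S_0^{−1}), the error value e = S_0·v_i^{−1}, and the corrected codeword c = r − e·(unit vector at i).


S = (1, 3, 9), error at position 5, error magnitude e = 7, c = [7, 4, 8, 5, 3].

Step 1: column multipliers v_i = (∏_{j≠i}(α_i − α_j))^{−1} mod 11.
  i = 1 (α = 10): (10−2)(10−9)(10−1)(10−3) = 8·1·9·7 = 504 ≡ 9, so v_1 = 9^{−1} = 5 (mod 11).
  i = 2 (α = 2): (2−10)(2−9)(2−1)(2−3) = (−8)·(−7)·1·(−1) = −56 ≡ 10, so v_2 = 10^{−1} = 10 (mod 11).
  i = 3 (α = 9): (9−10)(9−2)(9−1)(9−3) = (−1)·7·8·6 = −336 ≡ 5, so v_3 = 5^{−1} = 9 (mod 11).
  i = 4 (α = 1): (1−10)(1−2)(1−9)(1−3) = (−9)·(−1)·(−8)·(−2) = 144 ≡ 1, so v_4 = 1^{−1} = 1 (mod 11).
  i = 5 (α = 3): (3−10)(3−2)(3−9)(3−1) = (−7)·1·(−6)·2 = 84 ≡ 7, so v_5 = 7^{−1} = 8 (mod 11).
  v = [5, 10, 9, 1, 8].
Step 2: syndromes of r = [7, 4, 8, 5, 10] (all sums mod 11).
  S_0 = Σ v_i r_i = 5·7 + 10·4 + 9·8 + 1·5 + 8·10 = 232 ≡ 1.
  S_1 = Σ v_i α_i r_i = 5·10·7 + 10·2·4 + 9·9·8 + 1·1·5 + 8·3·10 = 1323 ≡ 3.
  α_i^2 mod 11 = [1, 4, 4, 1, 9].
  S_2 = Σ v_i α_i^2 r_i = 5·1·7 + 10·4·4 + 9·4·8 + 1·1·5 + 8·9·10 = 1208 ≡ 9.
  S = (1, 3, 9) ≠ 0, so r is not a codeword (an error is present).
Step 3: locate the error. For a single error e at position i, S_ℓ = v_i·e·α_i^ℓ, so α_err = S_1/S_0.
  S_0^{−1} = 1^{−1} = 1 (mod 11), so α_err = 3·1 = 3 ≡ 3 = α_5. Error position i = 5.
  Consistency check: S_2/S_1 = 9·4 = 36 ≡ 3 = α_err ✓ (single-error assumption holds).
Step 4: error magnitude e = S_0/v_5 = S_0·∏_{j≠5}(α_5 − α_j) = 1·7 = 7 ≡ 7 (mod 11).
Step 5: correct position 5: c_5 = r_5 − e = 10 − 7 ≡ 3 (mod 11). Hence c = [7, 4, 8, 5, 3].
  Check: interpolating c through the α_i gives m(x) = 6 + 10·x (degree < 2) with m(α_i) = c_i for every i, so c is indeed a codeword.


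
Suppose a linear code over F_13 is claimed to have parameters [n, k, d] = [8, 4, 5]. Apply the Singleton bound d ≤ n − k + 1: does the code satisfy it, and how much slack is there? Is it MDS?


Singleton RHS = n − k + 1 = 5, slack = 0, bound satisfied, MDS.

Singleton bound: d ≤ n − k + 1.
Here n = 8, k = 4, so n − k + 1 = 5.
Given d = 5, check d ≤ 5: YES.
Slack = (n − k + 1) − d = 0.
The code is MDS (slack = 0).
Description: the claimed parameters are [8, 4, 5]_13; such a code would be MDS (meets Singleton bound).


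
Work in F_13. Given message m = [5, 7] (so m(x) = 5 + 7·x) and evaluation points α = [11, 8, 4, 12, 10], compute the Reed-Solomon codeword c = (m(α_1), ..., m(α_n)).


c = [4, 9, 7, 11, 10]

Message polynomial: m(x) = 5 + 7·x (mod 13).
For each evaluation point α_i, compute m(α_i) mod 13:
  α_1 = 11: Horner steps 7 → 4, so m(11) = 4.
  α_2 = 8: Horner steps 7 → 9, so m(8) = 9.
  α_3 = 4: Horner steps 7 → 7, so m(4) = 7.
  α_4 = 12: Horner steps 7 → 11, so m(12) = 11.
  α_5 = 10: Horner steps 7 → 10, so m(10) = 10.
Codeword c = [4, 9, 7, 11, 10] ∈ F_13^5.


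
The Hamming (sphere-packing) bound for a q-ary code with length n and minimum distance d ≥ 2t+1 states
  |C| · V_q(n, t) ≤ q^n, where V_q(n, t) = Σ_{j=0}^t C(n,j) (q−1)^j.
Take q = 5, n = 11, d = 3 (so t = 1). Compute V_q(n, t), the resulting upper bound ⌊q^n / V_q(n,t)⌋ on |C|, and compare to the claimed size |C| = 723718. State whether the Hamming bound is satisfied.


V_q(n, t) = 45, q^n = 48828125, Hamming bound = 1085069, |C| = 723718 ≤ bound (satisfied).

Step 1: Compute V_q(n, t) = Σ_{j=0}^1 C(n, j) (q−1)^j.
  j = 0: C(11,0)·(4)^0 = 1·1 = 1.
  j = 1: C(11,1)·(4)^1 = 11·4 = 44.
  V_q(n, t) = 1 + 44 = 45.
Step 2: q^n = 5^11 = 48828125.
Step 3: Hamming bound ⌊q^n / V_q(n,t)⌋ = ⌊48828125/45⌋ = 1085069.
Step 4: Compare |C| = 723718 to 1085069: satisfied.
The claimed |C| lies below the Hamming bound.


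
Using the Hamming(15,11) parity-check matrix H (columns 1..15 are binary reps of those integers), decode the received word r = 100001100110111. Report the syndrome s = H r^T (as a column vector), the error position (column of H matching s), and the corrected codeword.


s = (1, 1, 0, 1)^T, error position = 13, corrected codeword c = 100001100110011

Compute s = H r^T mod 2 one row at a time:
  s_1 = 0 + 0 + 1 + 1 + 0 + 1 + 1 + 1 = 5 ≡ 1 (mod 2).
  s_2 = 0 + 0 + 1 + 1 + 0 + 1 + 1 + 1 = 5 ≡ 1 (mod 2).
  s_3 = 0 + 0 + 1 + 1 + 1 + 1 + 1 + 1 = 6 ≡ 0 (mod 2).
  s_4 = 1 + 0 + 0 + 1 + 0 + 1 + 1 + 1 = 5 ≡ 1 (mod 2).
s = (1, 1, 0, 1)^T — this equals column 13 of H (binary 1101), so error is at position 13.
Correct: flip bit 13 of r = 100001100110111 to get c = 100001100110011.


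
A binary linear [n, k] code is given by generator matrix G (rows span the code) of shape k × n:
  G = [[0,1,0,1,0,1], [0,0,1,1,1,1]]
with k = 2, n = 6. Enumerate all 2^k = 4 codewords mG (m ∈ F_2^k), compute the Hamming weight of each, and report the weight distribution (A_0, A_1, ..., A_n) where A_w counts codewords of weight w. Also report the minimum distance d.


Weight distribution: A_0 = 1, A_3 = 2, A_4 = 1. Minimum distance d = 3.

Enumerate all 2^2 = 4 messages m ∈ F_2^2.
For each, compute codeword c = mG in F_2^6, then tally its weight.
  m = 00 → c = 000000, weight = 0.
  m = 10 → c = 010101, weight = 3.
  m = 01 → c = 001111, weight = 4.
  m = 11 → c = 011010, weight = 3.
Tally weights:
  weight 0: 1 codewords.
  weight 3: 2 codewords.
  weight 4: 1 codewords.
Minimum distance d = smallest w > 0 with A_w > 0 = 3.
Sanity: Σ A_w = 4 = 2^2 = 4 ✓.


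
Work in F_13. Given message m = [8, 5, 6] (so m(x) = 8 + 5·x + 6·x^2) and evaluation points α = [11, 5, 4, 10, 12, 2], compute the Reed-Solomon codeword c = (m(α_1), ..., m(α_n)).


c = [9, 1, 7, 8, 9, 3]

Message polynomial: m(x) = 8 + 5·x + 6·x^2 (mod 13).
For each evaluation point α_i, compute m(α_i) mod 13:
  α_1 = 11: Horner steps 6 → 6 → 9, so m(11) = 9.
  α_2 = 5: Horner steps 6 → 9 → 1, so m(5) = 1.
  α_3 = 4: Horner steps 6 → 3 → 7, so m(4) = 7.
  α_4 = 10: Horner steps 6 → 0 → 8, so m(10) = 8.
  α_5 = 12: Horner steps 6 → 12 → 9, so m(12) = 9.
  α_6 = 2: Horner steps 6 → 4 → 3, so m(2) = 3.
Codeword c = [9, 1, 7, 8, 9, 3] ∈ F_13^6.


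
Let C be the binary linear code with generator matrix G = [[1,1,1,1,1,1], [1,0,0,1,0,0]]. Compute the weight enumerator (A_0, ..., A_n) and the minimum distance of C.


Weight distribution: A_0 = 1, A_2 = 1, A_4 = 1, A_6 = 1. Minimum distance d = 2.

Enumerate all 2^2 = 4 messages m ∈ F_2^2.
For each, compute codeword c = mG in F_2^6, then tally its weight.
  m = 00 → c = 000000, weight = 0.
  m = 10 → c = 111111, weight = 6.
  m = 01 → c = 100100, weight = 2.
  m = 11 → c = 011011, weight = 4.
Tally weights:
  weight 0: 1 codewords.
  weight 2: 1 codewords.
  weight 4: 1 codewords.
  weight 6: 1 codewords.
Minimum distance d = smallest w > 0 with A_w > 0 = 2.
Sanity: Σ A_w = 4 = 2^2 = 4 ✓.


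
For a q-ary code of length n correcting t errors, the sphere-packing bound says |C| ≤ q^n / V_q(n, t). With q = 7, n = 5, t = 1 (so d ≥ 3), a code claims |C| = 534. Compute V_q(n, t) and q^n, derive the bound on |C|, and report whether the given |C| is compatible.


V_q(n, t) = 31, q^n = 16807, Hamming bound = 542, |C| = 534 ≤ bound (satisfied).

Step 1: Compute V_q(n, t) = Σ_{j=0}^1 C(n, j) (q−1)^j.
  j = 0: C(5,0)·(6)^0 = 1·1 = 1.
  j = 1: C(5,1)·(6)^1 = 5·6 = 30.
  V_q(n, t) = 1 + 30 = 31.
Step 2: q^n = 7^5 = 16807.
Step 3: Hamming bound ⌊q^n / V_q(n,t)⌋ = ⌊16807/31⌋ = 542.
Step 4: Compare |C| = 534 to 542: satisfied.
The claimed |C| lies below the Hamming bound.


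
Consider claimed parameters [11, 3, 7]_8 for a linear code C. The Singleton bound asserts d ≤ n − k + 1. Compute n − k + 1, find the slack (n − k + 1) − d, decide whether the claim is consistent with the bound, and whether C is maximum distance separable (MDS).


Singleton RHS = n − k + 1 = 9, slack = 2, bound satisfied, not MDS.

Singleton bound: d ≤ n − k + 1.
Here n = 11, k = 3, so n − k + 1 = 9.
Given d = 7, check d ≤ 9: YES.
Slack = (n − k + 1) − d = 2.
The code is NOT MDS (slack = 2 > 0).
Description: the claimed parameters are [11, 3, 7]_8; such a code would be non-MDS.


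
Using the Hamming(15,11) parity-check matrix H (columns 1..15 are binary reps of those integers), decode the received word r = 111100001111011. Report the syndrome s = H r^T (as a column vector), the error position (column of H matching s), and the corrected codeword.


s = (0, 0, 0, 1)^T, error position = 1, corrected codeword c = 011100001111011

Compute s = H r^T mod 2 one row at a time:
  s_1 = 0 + 1 + 1 + 1 + 1 + 0 + 1 + 1 = 6 ≡ 0 (mod 2).
  s_2 = 1 + 0 + 0 + 0 + 1 + 0 + 1 + 1 = 4 ≡ 0 (mod 2).
  s_3 = 1 + 1 + 0 + 0 + 1 + 1 + 1 + 1 = 6 ≡ 0 (mod 2).
  s_4 = 1 + 1 + 0 + 0 + 1 + 1 + 0 + 1 = 5 ≡ 1 (mod 2).
s = (0, 0, 0, 1)^T — this equals column 1 of H (binary 0001), so error is at position 1.
Correct: flip bit 1 of r = 111100001111011 to get c = 011100001111011.


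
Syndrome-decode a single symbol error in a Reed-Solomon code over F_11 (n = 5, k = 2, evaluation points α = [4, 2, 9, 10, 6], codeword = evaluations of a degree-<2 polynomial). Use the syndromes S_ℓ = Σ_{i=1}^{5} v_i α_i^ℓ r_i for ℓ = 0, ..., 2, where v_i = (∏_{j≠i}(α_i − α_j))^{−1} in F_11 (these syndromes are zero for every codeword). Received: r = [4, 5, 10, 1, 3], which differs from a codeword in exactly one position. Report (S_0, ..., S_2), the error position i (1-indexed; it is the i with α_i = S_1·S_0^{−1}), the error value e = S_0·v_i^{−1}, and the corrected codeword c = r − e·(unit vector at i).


S = (5, 1, 9), error at position 3, error magnitude e = 3, c = [4, 5, 7, 1, 3].

Step 1: column multipliers v_i = (∏_{j≠i}(α_i − α_j))^{−1} mod 11.
  i = 1 (α = 4): (4−2)(4−9)(4−10)(4−6) = 2·(−5)·(−6)·(−2) = −120 ≡ 1, so v_1 = 1^{−1} = 1 (mod 11).
  i = 2 (α = 2): (2−4)(2−9)(2−10)(2−6) = (−2)·(−7)·(−8)·(−4) = 448 ≡ 8, so v_2 = 8^{−1} = 7 (mod 11).
  i = 3 (α = 9): (9−4)(9−2)(9−10)(9−6) = 5·7·(−1)·3 = −105 ≡ 5, so v_3 = 5^{−1} = 9 (mod 11).
  i = 4 (α = 10): (10−4)(10−2)(10−9)(10−6) = 6·8·1·4 = 192 ≡ 5, so v_4 = 5^{−1} = 9 (mod 11).
  i = 5 (α = 6): (6−4)(6−2)(6−9)(6−10) = 2·4·(−3)·(−4) = 96 ≡ 8, so v_5 = 8^{−1} = 7 (mod 11).
  v = [1, 7, 9, 9, 7].
Step 2: syndromes of r = [4, 5, 10, 1, 3] (all sums mod 11).
  S_0 = Σ v_i r_i = 1·4 + 7·5 + 9·10 + 9·1 + 7·3 = 159 ≡ 5.
  S_1 = Σ v_i α_i r_i = 1·4·4 + 7·2·5 + 9·9·10 + 9·10·1 + 7·6·3 = 1112 ≡ 1.
  α_i^2 mod 11 = [5, 4, 4, 1, 3].
  S_2 = Σ v_i α_i^2 r_i = 1·5·4 + 7·4·5 + 9·4·10 + 9·1·1 + 7·3·3 = 592 ≡ 9.
  S = (5, 1, 9) ≠ 0, so r is not a codeword (an error is present).
Step 3: locate the error. For a single error e at position i, S_ℓ = v_i·e·α_i^ℓ, so α_err = S_1/S_0.
  S_0^{−1} = 5^{−1} = 9 (mod 11), so α_err = 1·9 = 9 ≡ 9 = α_3. Error position i = 3.
  Consistency check: S_2/S_1 = 9·1 = 9 ≡ 9 = α_err ✓ (single-error assumption holds).
Step 4: error magnitude e = S_0/v_3 = S_0·∏_{j≠3}(α_3 − α_j) = 5·5 = 25 ≡ 3 (mod 11).
Step 5: correct position 3: c_3 = r_3 − e = 10 − 3 ≡ 7 (mod 11). Hence c = [4, 5, 7, 1, 3].
  Check: interpolating c through the α_i gives m(x) = 6 + 5·x (degree < 2) with m(α_i) = c_i for every i, so c is indeed a codeword.


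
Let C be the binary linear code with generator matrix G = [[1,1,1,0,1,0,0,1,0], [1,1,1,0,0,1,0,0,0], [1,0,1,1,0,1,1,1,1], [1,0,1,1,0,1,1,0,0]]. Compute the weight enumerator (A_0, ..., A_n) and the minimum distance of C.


Weight distribution: A_0 = 1, A_2 = 1, A_3 = 3, A_4 = 1, A_5 = 4, A_6 = 5, A_7 = 1. Minimum distance d = 2.

Enumerate all 2^4 = 16 messages m ∈ F_2^4.
For each, compute codeword c = mG in F_2^9, then tally its weight.
  m = 0000 → c = 000000000, weight = 0.
  m = 1000 → c = 111010010, weight = 5.
  m = 0100 → c = 111001000, weight = 4.
  m = 1100 → c = 000011010, weight = 3.
  m = 0010 → c = 101101111, weight = 7.
  m = 1010 → c = 010111101, weight = 6.
  m = 0110 → c = 010100111, weight = 5.
  m = 1110 → c = 101110101, weight = 6.
  m = 0001 → c = 101101100, weight = 5.
  m = 1001 → c = 010111110, weight = 6.
  m = 0101 → c = 010100100, weight = 3.
  m = 1101 → c = 101110110, weight = 6.
  m = 0011 → c = 000000011, weight = 2.
  m = 1011 → c = 111010001, weight = 5.
  m = 0111 → c = 111001011, weight = 6.
  m = 1111 → c = 000011001, weight = 3.
Tally weights:
  weight 0: 1 codewords.
  weight 2: 1 codewords.
  weight 3: 3 codewords.
  weight 4: 1 codewords.
  weight 5: 4 codewords.
  weight 6: 5 codewords.
  weight 7: 1 codewords.
Minimum distance d = smallest w > 0 with A_w > 0 = 2.
Sanity: Σ A_w = 16 = 2^4 = 16 ✓.


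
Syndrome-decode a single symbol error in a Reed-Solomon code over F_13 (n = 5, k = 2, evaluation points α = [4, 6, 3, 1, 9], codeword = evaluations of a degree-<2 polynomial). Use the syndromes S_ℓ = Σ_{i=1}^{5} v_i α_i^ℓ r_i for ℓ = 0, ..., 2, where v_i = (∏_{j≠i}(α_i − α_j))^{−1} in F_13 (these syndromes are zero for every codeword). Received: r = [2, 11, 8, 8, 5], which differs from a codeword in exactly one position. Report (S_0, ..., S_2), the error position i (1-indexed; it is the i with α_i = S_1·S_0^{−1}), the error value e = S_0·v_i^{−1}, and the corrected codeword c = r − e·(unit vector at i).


S = (10, 4, 12), error at position 3, error magnitude e = 4, c = [2, 11, 4, 8, 5].

Step 1: column multipliers v_i = (∏_{j≠i}(α_i − α_j))^{−1} mod 13.
  i = 1 (α = 4): (4−6)(4−3)(4−1)(4−9) = (−2)·1·3·(−5) = 30 ≡ 4, so v_1 = 4^{−1} = 10 (mod 13).
  i = 2 (α = 6): (6−4)(6−3)(6−1)(6−9) = 2·3·5·(−3) = −90 ≡ 1, so v_2 = 1^{−1} = 1 (mod 13).
  i = 3 (α = 3): (3−4)(3−6)(3−1)(3−9) = (−1)·(−3)·2·(−6) = −36 ≡ 3, so v_3 = 3^{−1} = 9 (mod 13).
  i = 4 (α = 1): (1−4)(1−6)(1−3)(1−9) = (−3)·(−5)·(−2)·(−8) = 240 ≡ 6, so v_4 = 6^{−1} = 11 (mod 13).
  i = 5 (α = 9): (9−4)(9−6)(9−3)(9−1) = 5·3·6·8 = 720 ≡ 5, so v_5 = 5^{−1} = 8 (mod 13).
  v = [10, 1, 9, 11, 8].
Step 2: syndromes of r = [2, 11, 8, 8, 5] (all sums mod 13).
  S_0 = Σ v_i r_i = 10·2 + 1·11 + 9·8 + 11·8 + 8·5 = 231 ≡ 10.
  S_1 = Σ v_i α_i r_i = 10·4·2 + 1·6·11 + 9·3·8 + 11·1·8 + 8·9·5 = 810 ≡ 4.
  α_i^2 mod 13 = [3, 10, 9, 1, 3].
  S_2 = Σ v_i α_i^2 r_i = 10·3·2 + 1·10·11 + 9·9·8 + 11·1·8 + 8·3·5 = 1026 ≡ 12.
  S = (10, 4, 12) ≠ 0, so r is not a codeword (an error is present).
Step 3: locate the error. For a single error e at position i, S_ℓ = v_i·e·α_i^ℓ, so α_err = S_1/S_0.
  S_0^{−1} = 10^{−1} = 4 (mod 13), so α_err = 4·4 = 16 ≡ 3 = α_3. Error position i = 3.
  Consistency check: S_2/S_1 = 12·10 = 120 ≡ 3 = α_err ✓ (single-error assumption holds).
Step 4: error magnitude e = S_0/v_3 = S_0·∏_{j≠3}(α_3 − α_j) = 10·3 = 30 ≡ 4 (mod 13).
Step 5: correct position 3: c_3 = r_3 − e = 8 − 4 ≡ 4 (mod 13). Hence c = [2, 11, 4, 8, 5].
  Check: interpolating c through the α_i gives m(x) = 10 + 11·x (degree < 2) with m(α_i) = c_i for every i, so c is indeed a codeword.


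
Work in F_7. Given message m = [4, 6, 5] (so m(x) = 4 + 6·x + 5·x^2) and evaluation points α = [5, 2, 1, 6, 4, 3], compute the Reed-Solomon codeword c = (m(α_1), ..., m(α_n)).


c = [5, 1, 1, 3, 3, 4]

Message polynomial: m(x) = 4 + 6·x + 5·x^2 (mod 7).
For each evaluation point α_i, compute m(α_i) mod 7:
  α_1 = 5: Horner steps 5 → 3 → 5, so m(5) = 5.
  α_2 = 2: Horner steps 5 → 2 → 1, so m(2) = 1.
  α_3 = 1: Horner steps 5 → 4 → 1, so m(1) = 1.
  α_4 = 6: Horner steps 5 → 1 → 3, so m(6) = 3.
  α_5 = 4: Horner steps 5 → 5 → 3, so m(4) = 3.
  α_6 = 3: Horner steps 5 → 0 → 4, so m(3) = 4.
Codeword c = [5, 1, 1, 3, 3, 4] ∈ F_7^6.


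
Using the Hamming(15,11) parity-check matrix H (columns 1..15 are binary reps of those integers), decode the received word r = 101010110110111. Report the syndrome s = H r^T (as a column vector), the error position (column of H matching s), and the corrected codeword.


s = (0, 1, 0, 1)^T, error position = 5, corrected codeword c = 101000110110111

Compute s = H r^T mod 2 one row at a time:
  s_1 = 1 + 0 + 1 + 1 + 0 + 1 + 1 + 1 = 6 ≡ 0 (mod 2).
  s_2 = 0 + 1 + 0 + 1 + 0 + 1 + 1 + 1 = 5 ≡ 1 (mod 2).
  s_3 = 0 + 1 + 0 + 1 + 1 + 1 + 1 + 1 = 6 ≡ 0 (mod 2).
  s_4 = 1 + 1 + 1 + 1 + 0 + 1 + 1 + 1 = 7 ≡ 1 (mod 2).
s = (0, 1, 0, 1)^T — this equals column 5 of H (binary 0101), so error is at position 5.
Correct: flip bit 5 of r = 101010110110111 to get c = 101000110110111.


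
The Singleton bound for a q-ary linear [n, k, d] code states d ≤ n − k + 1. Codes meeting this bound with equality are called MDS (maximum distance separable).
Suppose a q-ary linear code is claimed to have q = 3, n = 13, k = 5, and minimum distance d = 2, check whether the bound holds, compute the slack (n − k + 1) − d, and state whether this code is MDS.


Singleton RHS = n − k + 1 = 9, slack = 7, bound satisfied, not MDS.

Singleton bound: d ≤ n − k + 1.
Here n = 13, k = 5, so n − k + 1 = 9.
Given d = 2, check d ≤ 9: YES.
Slack = (n − k + 1) − d = 7.
The code is NOT MDS (slack = 7 > 0).
Description: the claimed parameters are [13, 5, 2]_3; such a code would be non-MDS.


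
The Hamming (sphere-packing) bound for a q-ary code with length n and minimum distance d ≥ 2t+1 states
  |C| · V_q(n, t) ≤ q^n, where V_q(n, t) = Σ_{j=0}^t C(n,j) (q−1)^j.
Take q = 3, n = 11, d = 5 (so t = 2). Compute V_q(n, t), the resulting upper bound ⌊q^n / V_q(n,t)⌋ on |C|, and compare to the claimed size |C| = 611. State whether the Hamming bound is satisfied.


V_q(n, t) = 243, q^n = 177147, Hamming bound = 729, |C| = 611 ≤ bound (satisfied).

Step 1: Compute V_q(n, t) = Σ_{j=0}^2 C(n, j) (q−1)^j.
  j = 0: C(11,0)·(2)^0 = 1·1 = 1.
  j = 1: C(11,1)·(2)^1 = 11·2 = 22.
  j = 2: C(11,2)·(2)^2 = 55·4 = 220.
  V_q(n, t) = 1 + 22 + 220 = 243.
Step 2: q^n = 3^11 = 177147.
Step 3: Hamming bound ⌊q^n / V_q(n,t)⌋ = ⌊177147/243⌋ = 729.
Step 4: Compare |C| = 611 to 729: satisfied.
The claimed |C| lies below the Hamming bound.


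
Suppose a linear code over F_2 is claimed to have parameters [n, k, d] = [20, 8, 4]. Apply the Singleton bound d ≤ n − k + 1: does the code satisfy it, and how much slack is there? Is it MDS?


Singleton RHS = n − k + 1 = 13, slack = 9, bound satisfied, not MDS.

Singleton bound: d ≤ n − k + 1.
Here n = 20, k = 8, so n − k + 1 = 13.
Given d = 4, check d ≤ 13: YES.
Slack = (n − k + 1) − d = 9.
The code is NOT MDS (slack = 9 > 0).
Description: the claimed parameters are [20, 8, 4]_2; such a code would be non-MDS.


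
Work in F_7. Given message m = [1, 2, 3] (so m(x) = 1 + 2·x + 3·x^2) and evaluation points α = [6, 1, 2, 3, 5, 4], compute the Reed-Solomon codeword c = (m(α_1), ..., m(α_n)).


c = [2, 6, 3, 6, 2, 1]

Message polynomial: m(x) = 1 + 2·x + 3·x^2 (mod 7).
For each evaluation point α_i, compute m(α_i) mod 7:
  α_1 = 6: Horner steps 3 → 6 → 2, so m(6) = 2.
  α_2 = 1: Horner steps 3 → 5 → 6, so m(1) = 6.
  α_3 = 2: Horner steps 3 → 1 → 3, so m(2) = 3.
  α_4 = 3: Horner steps 3 → 4 → 6, so m(3) = 6.
  α_5 = 5: Horner steps 3 → 3 → 2, so m(5) = 2.
  α_6 = 4: Horner steps 3 → 0 → 1, so m(4) = 1.
Codeword c = [2, 6, 3, 6, 2, 1] ∈ F_7^6.


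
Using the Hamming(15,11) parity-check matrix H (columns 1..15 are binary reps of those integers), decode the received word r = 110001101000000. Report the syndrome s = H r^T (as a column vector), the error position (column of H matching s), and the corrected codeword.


s = (1, 0, 1, 1)^T, error position = 11, corrected codeword c = 110001101010000

Compute s = H r^T mod 2 one row at a time:
  s_1 = 0 + 1 + 0 + 0 + 0 + 0 + 0 + 0 = 1 ≡ 1 (mod 2).
  s_2 = 0 + 0 + 1 + 1 + 0 + 0 + 0 + 0 = 2 ≡ 0 (mod 2).
  s_3 = 1 + 0 + 1 + 1 + 0 + 0 + 0 + 0 = 3 ≡ 1 (mod 2).
  s_4 = 1 + 0 + 0 + 1 + 1 + 0 + 0 + 0 = 3 ≡ 1 (mod 2).
s = (1, 0, 1, 1)^T — this equals column 11 of H (binary 1011), so error is at position 11.
Correct: flip bit 11 of r = 110001101000000 to get c = 110001101010000.


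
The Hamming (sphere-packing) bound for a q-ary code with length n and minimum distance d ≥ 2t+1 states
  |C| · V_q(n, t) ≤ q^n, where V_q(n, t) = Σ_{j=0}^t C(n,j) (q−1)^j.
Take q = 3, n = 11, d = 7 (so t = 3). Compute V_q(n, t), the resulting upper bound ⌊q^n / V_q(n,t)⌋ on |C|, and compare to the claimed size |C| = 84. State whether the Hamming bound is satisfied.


V_q(n, t) = 1563, q^n = 177147, Hamming bound = 113, |C| = 84 ≤ bound (satisfied).

Step 1: Compute V_q(n, t) = Σ_{j=0}^3 C(n, j) (q−1)^j.
  j = 0: C(11,0)·(2)^0 = 1·1 = 1.
  j = 1: C(11,1)·(2)^1 = 11·2 = 22.
  j = 2: C(11,2)·(2)^2 = 55·4 = 220.
  j = 3: C(11,3)·(2)^3 = 165·8 = 1320.
  V_q(n, t) = 1 + 22 + 220 + 1320 = 1563.
Step 2: q^n = 3^11 = 177147.
Step 3: Hamming bound ⌊q^n / V_q(n,t)⌋ = ⌊177147/1563⌋ = 113.
Step 4: Compare |C| = 84 to 113: satisfied.
The claimed |C| lies below the Hamming bound.


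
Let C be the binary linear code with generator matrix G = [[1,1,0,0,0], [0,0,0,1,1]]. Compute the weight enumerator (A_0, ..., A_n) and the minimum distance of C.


Weight distribution: A_0 = 1, A_2 = 2, A_4 = 1. Minimum distance d = 2.

Enumerate all 2^2 = 4 messages m ∈ F_2^2.
For each, compute codeword c = mG in F_2^5, then tally its weight.
  m = 00 → c = 00000, weight = 0.
  m = 10 → c = 11000, weight = 2.
  m = 01 → c = 00011, weight = 2.
  m = 11 → c = 11011, weight = 4.
Tally weights:
  weight 0: 1 codewords.
  weight 2: 2 codewords.
  weight 4: 1 codewords.
Minimum distance d = smallest w > 0 with A_w > 0 = 2.
Sanity: Σ A_w = 4 = 2^2 = 4 ✓.


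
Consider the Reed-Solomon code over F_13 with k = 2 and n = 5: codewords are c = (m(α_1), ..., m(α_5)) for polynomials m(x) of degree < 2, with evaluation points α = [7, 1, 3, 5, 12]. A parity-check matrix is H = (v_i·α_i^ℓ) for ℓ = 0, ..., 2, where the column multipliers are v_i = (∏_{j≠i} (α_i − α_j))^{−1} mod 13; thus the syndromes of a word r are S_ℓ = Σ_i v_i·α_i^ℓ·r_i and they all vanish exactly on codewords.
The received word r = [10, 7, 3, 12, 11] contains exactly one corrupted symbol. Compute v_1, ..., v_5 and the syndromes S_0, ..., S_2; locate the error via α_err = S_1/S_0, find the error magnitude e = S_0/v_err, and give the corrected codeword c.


S = (4, 2, 1), error at position 1, error magnitude e = 2, c = [8, 7, 3, 12, 11].

Step 1: column multipliers v_i = (∏_{j≠i}(α_i − α_j))^{−1} mod 13.
  i = 1 (α = 7): (7−1)(7−3)(7−5)(7−12) = 6·4·2·(−5) = −240 ≡ 7, so v_1 = 7^{−1} = 2 (mod 13).
  i = 2 (α = 1): (1−7)(1−3)(1−5)(1−12) = (−6)·(−2)·(−4)·(−11) = 528 ≡ 8, so v_2 = 8^{−1} = 5 (mod 13).
  i = 3 (α = 3): (3−7)(3−1)(3−5)(3−12) = (−4)·2·(−2)·(−9) = −144 ≡ 12, so v_3 = 12^{−1} = 12 (mod 13).
  i = 4 (α = 5): (5−7)(5−1)(5−3)(5−12) = (−2)·4·2·(−7) = 112 ≡ 8, so v_4 = 8^{−1} = 5 (mod 13).
  i = 5 (α = 12): (12−7)(12−1)(12−3)(12−5) = 5·11·9·7 = 3465 ≡ 7, so v_5 = 7^{−1} = 2 (mod 13).
  v = [2, 5, 12, 5, 2].
Step 2: syndromes of r = [10, 7, 3, 12, 11] (all sums mod 13).
  S_0 = Σ v_i r_i = 2·10 + 5·7 + 12·3 + 5·12 + 2·11 = 173 ≡ 4.
  S_1 = Σ v_i α_i r_i = 2·7·10 + 5·1·7 + 12·3·3 + 5·5·12 + 2·12·11 = 847 ≡ 2.
  α_i^2 mod 13 = [10, 1, 9, 12, 1].
  S_2 = Σ v_i α_i^2 r_i = 2·10·10 + 5·1·7 + 12·9·3 + 5·12·12 + 2·1·11 = 1301 ≡ 1.
  S = (4, 2, 1) ≠ 0, so r is not a codeword (an error is present).
Step 3: locate the error. For a single error e at position i, S_ℓ = v_i·e·α_i^ℓ, so α_err = S_1/S_0.
  S_0^{−1} = 4^{−1} = 10 (mod 13), so α_err = 2·10 = 20 ≡ 7 = α_1. Error position i = 1.
  Consistency check: S_2/S_1 = 1·7 = 7 ≡ 7 = α_err ✓ (single-error assumption holds).
Step 4: error magnitude e = S_0/v_1 = S_0·∏_{j≠1}(α_1 − α_j) = 4·7 = 28 ≡ 2 (mod 13).
Step 5: correct position 1: c_1 = r_1 − e = 10 − 2 ≡ 8 (mod 13). Hence c = [8, 7, 3, 12, 11].
  Check: interpolating c through the α_i gives m(x) = 9 + 11·x (degree < 2) with m(α_i) = c_i for every i, so c is indeed a codeword.


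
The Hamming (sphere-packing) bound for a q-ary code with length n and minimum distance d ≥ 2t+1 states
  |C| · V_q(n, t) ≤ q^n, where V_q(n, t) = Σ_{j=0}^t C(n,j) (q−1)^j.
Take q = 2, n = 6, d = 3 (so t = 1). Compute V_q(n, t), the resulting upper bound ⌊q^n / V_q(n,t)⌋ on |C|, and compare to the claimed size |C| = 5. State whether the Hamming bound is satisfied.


V_q(n, t) = 7, q^n = 64, Hamming bound = 9, |C| = 5 ≤ bound (satisfied).

Step 1: Compute V_q(n, t) = Σ_{j=0}^1 C(n, j) (q−1)^j.
  j = 0: C(6,0)·(1)^0 = 1·1 = 1.
  j = 1: C(6,1)·(1)^1 = 6·1 = 6.
  V_q(n, t) = 1 + 6 = 7.
Step 2: q^n = 2^6 = 64.
Step 3: Hamming bound ⌊q^n / V_q(n,t)⌋ = ⌊64/7⌋ = 9.
Step 4: Compare |C| = 5 to 9: satisfied.
The claimed |C| lies below the Hamming bound.


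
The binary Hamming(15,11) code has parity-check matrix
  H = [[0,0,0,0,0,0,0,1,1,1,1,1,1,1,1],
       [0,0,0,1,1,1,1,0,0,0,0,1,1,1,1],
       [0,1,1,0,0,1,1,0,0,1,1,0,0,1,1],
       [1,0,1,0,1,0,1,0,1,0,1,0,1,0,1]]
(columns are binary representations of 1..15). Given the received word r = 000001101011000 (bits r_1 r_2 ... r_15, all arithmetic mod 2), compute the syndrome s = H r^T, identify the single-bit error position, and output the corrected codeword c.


s = (1, 1, 1, 1)^T, error position = 15, corrected codeword c = 000001101011001

Compute s = H r^T mod 2 one row at a time:
  s_1 = 0 + 1 + 0 + 1 + 1 + 0 + 0 + 0 = 3 ≡ 1 (mod 2).
  s_2 = 0 + 0 + 1 + 1 + 1 + 0 + 0 + 0 = 3 ≡ 1 (mod 2).
  s_3 = 0 + 0 + 1 + 1 + 0 + 1 + 0 + 0 = 3 ≡ 1 (mod 2).
  s_4 = 0 + 0 + 0 + 1 + 1 + 1 + 0 + 0 = 3 ≡ 1 (mod 2).
s = (1, 1, 1, 1)^T — this equals column 15 of H (binary 1111), so error is at position 15.
Correct: flip bit 15 of r = 000001101011000 to get c = 000001101011001.


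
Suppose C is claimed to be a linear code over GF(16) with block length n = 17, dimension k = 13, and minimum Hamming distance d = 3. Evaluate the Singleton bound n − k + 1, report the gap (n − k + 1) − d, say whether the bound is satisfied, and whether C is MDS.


Singleton RHS = n − k + 1 = 5, slack = 2, bound satisfied, not MDS.

Singleton bound: d ≤ n − k + 1.
Here n = 17, k = 13, so n − k + 1 = 5.
Given d = 3, check d ≤ 5: YES.
Slack = (n − k + 1) − d = 2.
The code is NOT MDS (slack = 2 > 0).
Description: the claimed parameters are [17, 13, 3]_16; such a code would be non-MDS.


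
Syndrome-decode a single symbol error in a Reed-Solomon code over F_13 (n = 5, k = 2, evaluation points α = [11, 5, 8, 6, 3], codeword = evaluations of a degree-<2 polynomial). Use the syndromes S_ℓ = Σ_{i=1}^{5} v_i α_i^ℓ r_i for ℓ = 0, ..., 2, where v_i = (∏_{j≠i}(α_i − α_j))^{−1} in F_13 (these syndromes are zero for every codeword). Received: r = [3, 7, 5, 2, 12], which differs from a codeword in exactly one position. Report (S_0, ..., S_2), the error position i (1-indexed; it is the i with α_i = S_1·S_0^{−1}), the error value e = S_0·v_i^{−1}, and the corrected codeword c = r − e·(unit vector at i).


S = (10, 4, 12), error at position 5, error magnitude e = 8, c = [3, 7, 5, 2, 4].

Step 1: column multipliers v_i = (∏_{j≠i}(α_i − α_j))^{−1} mod 13.
  i = 1 (α = 11): (11−5)(11−8)(11−6)(11−3) = 6·3·5·8 = 720 ≡ 5, so v_1 = 5^{−1} = 8 (mod 13).
  i = 2 (α = 5): (5−11)(5−8)(5−6)(5−3) = (−6)·(−3)·(−1)·2 = −36 ≡ 3, so v_2 = 3^{−1} = 9 (mod 13).
  i = 3 (α = 8): (8−11)(8−5)(8−6)(8−3) = (−3)·3·2·5 = −90 ≡ 1, so v_3 = 1^{−1} = 1 (mod 13).
  i = 4 (α = 6): (6−11)(6−5)(6−8)(6−3) = (−5)·1·(−2)·3 = 30 ≡ 4, so v_4 = 4^{−1} = 10 (mod 13).
  i = 5 (α = 3): (3−11)(3−5)(3−8)(3−6) = (−8)·(−2)·(−5)·(−3) = 240 ≡ 6, so v_5 = 6^{−1} = 11 (mod 13).
  v = [8, 9, 1, 10, 11].
Step 2: syndromes of r = [3, 7, 5, 2, 12] (all sums mod 13).
  S_0 = Σ v_i r_i = 8·3 + 9·7 + 1·5 + 10·2 + 11·12 = 244 ≡ 10.
  S_1 = Σ v_i α_i r_i = 8·11·3 + 9·5·7 + 1·8·5 + 10·6·2 + 11·3·12 = 1135 ≡ 4.
  α_i^2 mod 13 = [4, 12, 12, 10, 9].
  S_2 = Σ v_i α_i^2 r_i = 8·4·3 + 9·12·7 + 1·12·5 + 10·10·2 + 11·9·12 = 2300 ≡ 12.
  S = (10, 4, 12) ≠ 0, so r is not a codeword (an error is present).
Step 3: locate the error. For a single error e at position i, S_ℓ = v_i·e·α_i^ℓ, so α_err = S_1/S_0.
  S_0^{−1} = 10^{−1} = 4 (mod 13), so α_err = 4·4 = 16 ≡ 3 = α_5. Error position i = 5.
  Consistency check: S_2/S_1 = 12·10 = 120 ≡ 3 = α_err ✓ (single-error assumption holds).
Step 4: error magnitude e = S_0/v_5 = S_0·∏_{j≠5}(α_5 − α_j) = 10·6 = 60 ≡ 8 (mod 13).
Step 5: correct position 5: c_5 = r_5 − e = 12 − 8 ≡ 4 (mod 13). Hence c = [3, 7, 5, 2, 4].
  Check: interpolating c through the α_i gives m(x) = 6 + 8·x (degree < 2) with m(α_i) = c_i for every i, so c is indeed a codeword.
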